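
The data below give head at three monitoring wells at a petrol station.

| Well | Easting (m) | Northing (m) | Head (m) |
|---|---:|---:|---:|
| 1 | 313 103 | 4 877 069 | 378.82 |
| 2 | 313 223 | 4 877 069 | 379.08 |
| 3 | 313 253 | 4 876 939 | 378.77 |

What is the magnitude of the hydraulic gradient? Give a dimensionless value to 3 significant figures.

With h = a·x + b·y + c and 1 as origin, the differences give:
  120·a + 0·b = +0.26
  150·a + (-130)·b = -0.05
Eliminate b (×(-130) and ×0, subtract): -15600·a = -33.800 → a = ∂h/∂x = +0.002167
Back-substitute: b = ∂h/∂y = +0.002885.
|∇h| = √(0.002167² + 0.002885²) = 0.003608

0.00361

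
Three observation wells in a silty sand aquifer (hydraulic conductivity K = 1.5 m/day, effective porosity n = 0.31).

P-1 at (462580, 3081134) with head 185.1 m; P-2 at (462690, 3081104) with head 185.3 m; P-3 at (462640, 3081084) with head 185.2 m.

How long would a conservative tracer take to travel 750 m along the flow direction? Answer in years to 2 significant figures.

220 years

Three-point gradient (reference P-1): Δ to P-2 = (110, -30, +0.2), Δ to P-3 = (60, -50, +0.1).
∂h/∂x = +0.001892, ∂h/∂y = +0.0002703 (det = -3700).
|∇h| = √(0.001892² + 0.0002703²) = 0.001911
Seepage velocity v = K·i/n = 1.5 × 0.001911 / 0.31 = 0.009247 m/day.
t = 750 / 0.009247 = 8.111e+04 days = 222 years.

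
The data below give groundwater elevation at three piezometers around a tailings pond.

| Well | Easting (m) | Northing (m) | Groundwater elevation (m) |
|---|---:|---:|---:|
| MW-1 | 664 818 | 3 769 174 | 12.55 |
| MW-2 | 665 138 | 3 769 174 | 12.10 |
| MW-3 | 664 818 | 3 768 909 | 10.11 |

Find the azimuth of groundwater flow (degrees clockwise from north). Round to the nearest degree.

∂h/∂x = (12.10 − 12.55) / (665138 − 664818) = -0.001406
∂h/∂y = (10.11 − 12.55) / (3768909 − 3769174) = +0.009208
Flow direction (−∇h) has components (+0.001406 E, -0.009208 N).
Azimuth = atan2(E, N) = atan2(+0.001406, -0.009208) = 171.3° ≈ 171°.

171°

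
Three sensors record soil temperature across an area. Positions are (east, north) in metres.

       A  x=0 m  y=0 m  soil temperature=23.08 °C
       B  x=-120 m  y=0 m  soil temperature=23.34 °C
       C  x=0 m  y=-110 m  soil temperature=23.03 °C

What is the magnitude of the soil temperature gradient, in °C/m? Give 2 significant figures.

∂T/∂x = (23.34 − 23.08) / (-120 − 0) = -0.002167
∂T/∂y = (23.03 − 23.08) / (-110 − 0) = +0.0004545
|∇f| = √(-0.002167² + 0.0004545²) = 0.002214 °C/m

0.0022 °C/m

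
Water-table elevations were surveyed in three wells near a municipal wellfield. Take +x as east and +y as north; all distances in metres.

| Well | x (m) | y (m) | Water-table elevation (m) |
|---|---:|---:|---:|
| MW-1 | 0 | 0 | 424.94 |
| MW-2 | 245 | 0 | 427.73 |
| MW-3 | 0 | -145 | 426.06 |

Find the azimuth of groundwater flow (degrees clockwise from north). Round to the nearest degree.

∂h/∂x = (427.73 − 424.94) / (245 − 0) = +0.01139
∂h/∂y = (426.06 − 424.94) / (-145 − 0) = -0.007724
Flow direction (−∇h) has components (-0.01139 E, +0.007724 N).
Azimuth = atan2(E, N) = atan2(-0.01139, +0.007724) = 304.1° ≈ 304°.

304°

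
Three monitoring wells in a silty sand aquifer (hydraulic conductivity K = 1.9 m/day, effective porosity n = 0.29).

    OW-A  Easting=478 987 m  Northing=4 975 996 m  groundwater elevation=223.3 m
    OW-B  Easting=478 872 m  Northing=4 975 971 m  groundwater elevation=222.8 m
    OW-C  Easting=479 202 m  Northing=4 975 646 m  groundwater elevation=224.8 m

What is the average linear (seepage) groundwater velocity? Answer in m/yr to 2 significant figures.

With h = a·x + b·y + c and OW-A as origin, the differences give:
  (-115)·a + (-25)·b = -0.5
  215·a + (-350)·b = +1.5
Eliminate b (×(-350) and ×(-25), subtract): 45625·a = 212.50 → a = ∂h/∂x = +0.004658
Back-substitute: b = ∂h/∂y = -0.001425.
|∇h| = √(0.004658² + -0.001425²) = 0.004871
Seepage velocity v = K·i/n = 1.9 × 0.004871 / 0.29 = 0.03191 m/day = 11.66 m/yr.

12 m/yr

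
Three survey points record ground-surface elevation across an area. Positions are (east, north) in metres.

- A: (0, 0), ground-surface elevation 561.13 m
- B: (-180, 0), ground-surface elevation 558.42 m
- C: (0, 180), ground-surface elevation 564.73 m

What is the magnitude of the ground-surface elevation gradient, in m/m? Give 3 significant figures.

0.0250 m/m

∂z/∂x = (558.42 − 561.13) / (-180 − 0) = +0.01506
∂z/∂y = (564.73 − 561.13) / (180 − 0) = +0.02000
|∇f| = √(0.01506² + 0.02000²) = 0.02504 m/m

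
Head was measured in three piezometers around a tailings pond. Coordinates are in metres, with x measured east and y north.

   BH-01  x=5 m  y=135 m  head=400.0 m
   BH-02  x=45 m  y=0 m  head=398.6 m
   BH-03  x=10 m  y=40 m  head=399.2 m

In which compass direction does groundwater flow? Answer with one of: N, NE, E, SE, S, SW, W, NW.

SE

With h = a·x + b·y + c and BH-01 as origin, the differences give:
  40·a + (-135)·b = -1.4
  5·a + (-95)·b = -0.8
Eliminate b (×(-95) and ×(-135), subtract): -3125·a = 25.00 → a = ∂h/∂x = -0.008000
Back-substitute: b = ∂h/∂y = +0.008000.
Flow = −∇h = (+0.008000 east, -0.008000 north), which points southeast.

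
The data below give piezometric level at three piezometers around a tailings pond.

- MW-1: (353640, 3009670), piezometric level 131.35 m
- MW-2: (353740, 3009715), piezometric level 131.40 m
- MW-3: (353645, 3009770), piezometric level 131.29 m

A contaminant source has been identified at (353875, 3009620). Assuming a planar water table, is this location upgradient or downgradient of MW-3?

With h = a·x + b·y + c and MW-1 as origin, the differences give:
  100·a + 45·b = +0.05
  5·a + 100·b = -0.06
Eliminate b (×100 and ×45, subtract): 9775·a = 7.700 → a = ∂h/∂x = +0.0007877
Back-substitute: b = ∂h/∂y = -0.0006394.
Head at (353875, 3009620) = 131.35 + (+0.0007877)·(235) + (-0.0006394)·(-50) = 131.57 m.
That is higher than the 131.29 m at MW-3, so the point is upgradient.

upgradient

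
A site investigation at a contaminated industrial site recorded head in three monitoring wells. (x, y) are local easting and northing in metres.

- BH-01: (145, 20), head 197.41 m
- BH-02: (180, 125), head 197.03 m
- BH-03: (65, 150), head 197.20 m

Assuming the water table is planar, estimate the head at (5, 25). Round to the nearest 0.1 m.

197.7 m

Taking BH-01 as reference: BH-02−BH-01 = (35, 105, -0.38); BH-03−BH-01 = (-80, 130, -0.21).
Solve a·Δx + b·Δy = Δh: det = 35·130 − (-80)·105 = 12950.
∂h/∂x = [(-0.38)·130 − (-0.21)·105] / 12950 = -0.002112
∂h/∂y = [35·(-0.21) − (-80)·(-0.38)] / 12950 = -0.002915
h(5, 25) = 197.41 + (-0.002112)·(-140) + (-0.002915)·(5) = 197.41 +0.296 -0.015 = 197.691 m.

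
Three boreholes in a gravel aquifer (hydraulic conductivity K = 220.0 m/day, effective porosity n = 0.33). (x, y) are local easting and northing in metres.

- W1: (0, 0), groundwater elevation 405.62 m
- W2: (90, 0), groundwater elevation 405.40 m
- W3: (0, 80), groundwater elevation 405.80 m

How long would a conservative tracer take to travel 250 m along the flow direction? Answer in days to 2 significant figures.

∂h/∂x = (405.40 − 405.62) / (90 − 0) = -0.002444
∂h/∂y = (405.80 − 405.62) / (80 − 0) = +0.002250
|∇h| = √(-0.002444² + 0.002250²) = 0.003322
Seepage velocity v = K·i/n = 220.0 × 0.003322 / 0.33 = 2.215 m/day.
t = 250 / 2.215 = 112.9 days.

110 days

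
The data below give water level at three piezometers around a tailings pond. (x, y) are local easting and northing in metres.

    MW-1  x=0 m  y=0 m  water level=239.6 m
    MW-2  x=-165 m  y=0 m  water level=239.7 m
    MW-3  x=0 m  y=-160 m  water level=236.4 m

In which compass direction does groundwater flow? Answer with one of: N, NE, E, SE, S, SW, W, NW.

∂h/∂x = (239.7 − 239.6) / (-165 − 0) = -0.0006061
∂h/∂y = (236.4 − 239.6) / (-160 − 0) = +0.02000
Flow = −∇h = (+0.0006061 east, -0.02000 north), which points south.

S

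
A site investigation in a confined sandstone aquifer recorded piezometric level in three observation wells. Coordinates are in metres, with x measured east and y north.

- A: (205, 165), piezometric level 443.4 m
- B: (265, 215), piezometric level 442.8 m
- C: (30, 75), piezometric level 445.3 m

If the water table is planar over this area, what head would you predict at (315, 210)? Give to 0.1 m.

With h = a·x + b·y + c and A as origin, the differences give:
  60·a + 50·b = -0.6
  (-175)·a + (-90)·b = +1.9
Eliminate b (×(-90) and ×50, subtract): 3350·a = -41.00 → a = ∂h/∂x = -0.01224
Back-substitute: b = ∂h/∂y = +0.002687.
h(315, 210) = 443.4 + (-0.01224)·(110) + (+0.002687)·(45) = 443.4 -1.346 +0.121 = 442.175 m.

442.2 m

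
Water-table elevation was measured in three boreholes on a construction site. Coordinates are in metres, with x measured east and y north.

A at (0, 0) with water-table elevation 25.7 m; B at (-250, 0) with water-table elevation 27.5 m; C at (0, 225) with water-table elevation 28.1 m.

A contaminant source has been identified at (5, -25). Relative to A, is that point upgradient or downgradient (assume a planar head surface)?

downgradient

∂h/∂x = (27.5 − 25.7) / (-250 − 0) = -0.007200
∂h/∂y = (28.1 − 25.7) / (225 − 0) = +0.01067
Head at (5, -25) = 25.7 + (-0.007200)·(5) + (+0.01067)·(-25) = 25.40 m.
That is lower than the 25.7 m at A, so the point is downgradient.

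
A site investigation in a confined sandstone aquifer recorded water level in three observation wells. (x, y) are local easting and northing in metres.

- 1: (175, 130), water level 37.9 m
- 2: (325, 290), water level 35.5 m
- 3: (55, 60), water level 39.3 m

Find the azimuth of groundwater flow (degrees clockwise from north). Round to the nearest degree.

With h = a·x + b·y + c and 1 as origin, the differences give:
  150·a + 160·b = -2.4
  (-120)·a + (-70)·b = +1.4
Eliminate b (×(-70) and ×160, subtract): 8700·a = -56.00 → a = ∂h/∂x = -0.006437
Back-substitute: b = ∂h/∂y = -0.008966.
Flow direction (−∇h) has components (+0.006437 E, +0.008966 N).
Azimuth = atan2(E, N) = atan2(+0.006437, +0.008966) = 35.7° ≈ 036°.

036°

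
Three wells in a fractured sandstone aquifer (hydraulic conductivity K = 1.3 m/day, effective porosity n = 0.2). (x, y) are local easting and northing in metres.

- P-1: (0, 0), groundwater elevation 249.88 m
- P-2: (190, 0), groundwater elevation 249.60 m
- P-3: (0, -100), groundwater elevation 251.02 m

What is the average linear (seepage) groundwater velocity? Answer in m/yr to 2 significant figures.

27 m/yr

∂h/∂x = (249.60 − 249.88) / (190 − 0) = -0.001474
∂h/∂y = (251.02 − 249.88) / (-100 − 0) = -0.01140
|∇h| = √(-0.001474² + -0.01140²) = 0.01149
Seepage velocity v = K·i/n = 1.3 × 0.01149 / 0.2 = 0.07469 m/day = 27.28 m/yr.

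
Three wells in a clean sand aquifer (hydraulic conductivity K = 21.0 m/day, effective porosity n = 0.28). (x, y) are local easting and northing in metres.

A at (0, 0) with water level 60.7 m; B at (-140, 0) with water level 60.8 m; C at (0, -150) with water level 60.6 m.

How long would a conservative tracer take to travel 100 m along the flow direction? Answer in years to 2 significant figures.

3.7 years

∂h/∂x = (60.8 − 60.7) / (-140 − 0) = -0.0007143
∂h/∂y = (60.6 − 60.7) / (-150 − 0) = +0.0006667
|∇h| = √(-0.0007143² + 0.0006667²) = 0.0009771
Seepage velocity v = K·i/n = 21.0 × 0.0009771 / 0.28 = 0.07328 m/day.
t = 100 / 0.07328 = 1365 days = 3.74 years.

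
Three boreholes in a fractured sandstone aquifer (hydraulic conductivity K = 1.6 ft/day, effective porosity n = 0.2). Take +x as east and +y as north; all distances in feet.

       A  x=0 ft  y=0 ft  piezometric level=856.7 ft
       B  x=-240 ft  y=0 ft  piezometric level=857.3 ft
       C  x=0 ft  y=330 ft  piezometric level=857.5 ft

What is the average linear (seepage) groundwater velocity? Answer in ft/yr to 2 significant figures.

10 ft/yr

∂h/∂x = (857.3 − 856.7) / (-240 − 0) = -0.002500
∂h/∂y = (857.5 − 856.7) / (330 − 0) = +0.002424
|∇h| = √(-0.002500² + 0.002424²) = 0.003482
Seepage velocity v = K·i/n = 1.6 × 0.003482 / 0.2 = 0.02786 ft/day = 10.18 ft/yr.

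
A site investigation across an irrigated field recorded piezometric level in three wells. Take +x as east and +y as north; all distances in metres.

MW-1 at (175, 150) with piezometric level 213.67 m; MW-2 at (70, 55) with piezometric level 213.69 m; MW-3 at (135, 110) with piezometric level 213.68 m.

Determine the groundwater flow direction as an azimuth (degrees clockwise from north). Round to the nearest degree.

329°

Three-point gradient (reference MW-1): Δ to MW-2 = (-105, -95, +0.02), Δ to MW-3 = (-40, -40, +0.01).
∂h/∂x = +0.0003750, ∂h/∂y = -0.0006250 (det = 400).
Flow direction (−∇h) has components (-0.0003750 E, +0.0006250 N).
Azimuth = atan2(E, N) = atan2(-0.0003750, +0.0006250) = 329.0° ≈ 329°.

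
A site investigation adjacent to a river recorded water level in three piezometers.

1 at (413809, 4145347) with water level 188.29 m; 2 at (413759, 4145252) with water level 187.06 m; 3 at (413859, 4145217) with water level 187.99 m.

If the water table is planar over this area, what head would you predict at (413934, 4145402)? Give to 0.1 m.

Differences from 1: to 2 (Δx, Δy, Δh) = (-50, -95, -1.23); to 3 = (50, -130, -0.30).
Determinant of the coordinate differences = (-50)·(-130) − 50·(-95) = 11250.
∂h/∂x = [(-1.23)·(-130) − (-0.30)·(-95)] / 11250 = +0.01168
∂h/∂y = [(-50)·(-0.30) − 50·(-1.23)] / 11250 = +0.006800
h(413934, 4145402) = 188.29 + (+0.01168)·(125) + (+0.006800)·(55) = 188.29 +1.460 +0.374 = 190.124 m.

190.1 m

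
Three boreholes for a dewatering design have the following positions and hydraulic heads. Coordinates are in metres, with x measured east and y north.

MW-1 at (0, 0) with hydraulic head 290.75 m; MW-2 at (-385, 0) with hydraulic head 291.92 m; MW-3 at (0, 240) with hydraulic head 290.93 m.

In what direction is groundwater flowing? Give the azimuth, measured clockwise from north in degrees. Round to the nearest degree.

∂h/∂x = (291.92 − 290.75) / (-385 − 0) = -0.003039
∂h/∂y = (290.93 − 290.75) / (240 − 0) = +0.0007500
Flow direction (−∇h) has components (+0.003039 E, -0.0007500 N).
Azimuth = atan2(E, N) = atan2(+0.003039, -0.0007500) = 103.9° ≈ 104°.

104°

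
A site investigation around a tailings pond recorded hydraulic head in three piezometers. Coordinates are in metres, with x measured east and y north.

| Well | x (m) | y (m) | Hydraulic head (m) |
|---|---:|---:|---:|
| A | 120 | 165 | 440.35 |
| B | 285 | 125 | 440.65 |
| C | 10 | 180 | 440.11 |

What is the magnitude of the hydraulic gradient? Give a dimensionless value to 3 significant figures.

0.00433

Differences from A: to B (Δx, Δy, Δh) = (165, -40, +0.30); to C = (-110, 15, -0.24).
Determinant of the coordinate differences = 165·15 − (-110)·(-40) = -1925.
∂h/∂x = [(+0.30)·15 − (-0.24)·(-40)] / -1925 = +0.002649
∂h/∂y = [165·(-0.24) − (-110)·(+0.30)] / -1925 = +0.003429
|∇h| = √(0.002649² + 0.003429²) = 0.004333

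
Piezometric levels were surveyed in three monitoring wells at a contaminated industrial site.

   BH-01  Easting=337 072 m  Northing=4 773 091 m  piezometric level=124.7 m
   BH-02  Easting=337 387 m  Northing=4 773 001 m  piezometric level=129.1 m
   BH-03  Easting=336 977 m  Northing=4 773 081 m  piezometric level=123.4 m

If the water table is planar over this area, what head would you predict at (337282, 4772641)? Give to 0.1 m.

With h = a·x + b·y + c and BH-01 as origin, the differences give:
  315·a + (-90)·b = +4.4
  (-95)·a + (-10)·b = -1.3
Eliminate b (×(-10) and ×(-90), subtract): -11700·a = -161.00 → a = ∂h/∂x = +0.01376
Back-substitute: b = ∂h/∂y = -0.0007265.
h(337282, 4772641) = 124.7 + (+0.01376)·(210) + (-0.0007265)·(-450) = 124.7 +2.890 +0.327 = 127.917 m.

127.9 m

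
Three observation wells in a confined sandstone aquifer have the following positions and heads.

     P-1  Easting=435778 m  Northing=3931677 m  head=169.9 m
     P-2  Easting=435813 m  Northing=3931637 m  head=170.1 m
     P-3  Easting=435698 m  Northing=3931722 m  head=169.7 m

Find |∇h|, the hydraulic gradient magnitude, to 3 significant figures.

Differences from P-1: to P-2 (Δx, Δy, Δh) = (35, -40, +0.2); to P-3 = (-80, 45, -0.2).
Determinant of the coordinate differences = 35·45 − (-80)·(-40) = -1625.
∂h/∂x = [(+0.2)·45 − (-0.2)·(-40)] / -1625 = -0.0006154
∂h/∂y = [35·(-0.2) − (-80)·(+0.2)] / -1625 = -0.005538
|∇h| = √(-0.0006154² + -0.005538²) = 0.005572

0.00557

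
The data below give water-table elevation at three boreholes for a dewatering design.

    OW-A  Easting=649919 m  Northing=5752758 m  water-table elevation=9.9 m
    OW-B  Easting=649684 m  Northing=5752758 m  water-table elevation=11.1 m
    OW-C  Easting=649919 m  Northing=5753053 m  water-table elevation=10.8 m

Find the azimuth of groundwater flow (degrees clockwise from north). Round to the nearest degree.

∂h/∂x = (11.1 − 9.9) / (649684 − 649919) = -0.005106
∂h/∂y = (10.8 − 9.9) / (5753053 − 5752758) = +0.003051
Flow direction (−∇h) has components (+0.005106 E, -0.003051 N).
Azimuth = atan2(E, N) = atan2(+0.005106, -0.003051) = 120.9° ≈ 121°.

121°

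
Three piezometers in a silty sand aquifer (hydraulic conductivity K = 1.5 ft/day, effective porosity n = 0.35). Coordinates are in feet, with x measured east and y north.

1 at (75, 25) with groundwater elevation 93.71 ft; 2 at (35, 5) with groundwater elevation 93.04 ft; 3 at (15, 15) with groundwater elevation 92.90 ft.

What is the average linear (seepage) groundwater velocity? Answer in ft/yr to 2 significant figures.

Differences from 1: to 2 (Δx, Δy, Δh) = (-40, -20, -0.67); to 3 = (-60, -10, -0.81).
Determinant of the coordinate differences = (-40)·(-10) − (-60)·(-20) = -800.
∂h/∂x = [(-0.67)·(-10) − (-0.81)·(-20)] / -800 = +0.01187
∂h/∂y = [(-40)·(-0.81) − (-60)·(-0.67)] / -800 = +0.009750
|∇h| = √(0.01187² + 0.009750²) = 0.01536
Seepage velocity v = K·i/n = 1.5 × 0.01536 / 0.35 = 0.06583 ft/day = 24.04 ft/yr.

24 ft/yr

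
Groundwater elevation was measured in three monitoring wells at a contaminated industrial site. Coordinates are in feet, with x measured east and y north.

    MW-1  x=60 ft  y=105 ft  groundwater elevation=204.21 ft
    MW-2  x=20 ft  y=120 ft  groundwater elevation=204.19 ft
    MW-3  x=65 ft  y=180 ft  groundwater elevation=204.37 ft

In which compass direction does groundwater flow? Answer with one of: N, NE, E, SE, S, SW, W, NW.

With h = a·x + b·y + c and MW-1 as origin, the differences give:
  (-40)·a + 15·b = -0.02
  5·a + 75·b = +0.16
Eliminate b (×75 and ×15, subtract): -3075·a = -3.900 → a = ∂h/∂x = +0.001268
Back-substitute: b = ∂h/∂y = +0.002049.
Flow = −∇h = (-0.001268 east, -0.002049 north), which points southwest.

SW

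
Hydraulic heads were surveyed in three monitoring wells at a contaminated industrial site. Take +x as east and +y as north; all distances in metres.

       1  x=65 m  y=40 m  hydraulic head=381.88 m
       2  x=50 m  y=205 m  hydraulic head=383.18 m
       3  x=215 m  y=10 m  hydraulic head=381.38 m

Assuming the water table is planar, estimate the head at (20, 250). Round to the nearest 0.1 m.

Three-point gradient (reference 1): Δ to 2 = (-15, 165, +1.30), Δ to 3 = (150, -30, -0.50).
∂h/∂x = -0.001790, ∂h/∂y = +0.007716 (det = -24300).
h(20, 250) = 381.88 + (-0.001790)·(-45) + (+0.007716)·(210) = 381.88 +0.081 +1.620 = 383.581 m.

383.6 m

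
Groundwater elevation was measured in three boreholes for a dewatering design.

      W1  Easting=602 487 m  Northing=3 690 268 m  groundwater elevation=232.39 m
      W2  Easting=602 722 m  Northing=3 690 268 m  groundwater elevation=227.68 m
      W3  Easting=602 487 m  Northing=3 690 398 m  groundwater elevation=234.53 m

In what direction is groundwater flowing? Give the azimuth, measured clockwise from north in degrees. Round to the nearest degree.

129°

∂h/∂x = (227.68 − 232.39) / (602722 − 602487) = -0.02004
∂h/∂y = (234.53 − 232.39) / (3690398 − 3690268) = +0.01646
Flow direction (−∇h) has components (+0.02004 E, -0.01646 N).
Azimuth = atan2(E, N) = atan2(+0.02004, -0.01646) = 129.4° ≈ 129°.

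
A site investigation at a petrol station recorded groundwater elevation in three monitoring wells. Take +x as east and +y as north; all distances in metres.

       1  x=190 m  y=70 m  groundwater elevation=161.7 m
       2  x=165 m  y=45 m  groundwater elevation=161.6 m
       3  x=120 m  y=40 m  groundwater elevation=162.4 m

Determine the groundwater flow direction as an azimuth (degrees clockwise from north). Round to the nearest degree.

140°

With h = a·x + b·y + c and 1 as origin, the differences give:
  (-25)·a + (-25)·b = -0.1
  (-70)·a + (-30)·b = +0.7
Eliminate b (×(-30) and ×(-25), subtract): -1000·a = 20.50 → a = ∂h/∂x = -0.02050
Back-substitute: b = ∂h/∂y = +0.02450.
Flow direction (−∇h) has components (+0.02050 E, -0.02450 N).
Azimuth = atan2(E, N) = atan2(+0.02050, -0.02450) = 140.1° ≈ 140°.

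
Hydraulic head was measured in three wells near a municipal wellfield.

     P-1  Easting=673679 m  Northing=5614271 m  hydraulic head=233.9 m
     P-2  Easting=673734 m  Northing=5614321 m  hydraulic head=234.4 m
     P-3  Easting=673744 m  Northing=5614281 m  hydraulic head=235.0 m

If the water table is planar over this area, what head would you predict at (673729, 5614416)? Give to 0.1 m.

Three-point gradient (reference P-1): Δ to P-2 = (55, 50, +0.5), Δ to P-3 = (65, 10, +1.1).
∂h/∂x = +0.01852, ∂h/∂y = -0.01037 (det = -2700).
h(673729, 5614416) = 233.9 + (+0.01852)·(50) + (-0.01037)·(145) = 233.9 +0.926 -1.504 = 233.322 m.

233.3 m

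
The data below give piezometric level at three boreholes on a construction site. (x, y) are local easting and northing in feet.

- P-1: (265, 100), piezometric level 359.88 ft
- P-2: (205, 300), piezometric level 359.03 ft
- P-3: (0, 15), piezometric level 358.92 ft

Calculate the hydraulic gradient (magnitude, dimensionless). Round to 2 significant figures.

With h = a·x + b·y + c and P-1 as origin, the differences give:
  (-60)·a + 200·b = -0.85
  (-265)·a + (-85)·b = -0.96
Eliminate b (×(-85) and ×200, subtract): 58100·a = 264.250 → a = ∂h/∂x = +0.004548
Back-substitute: b = ∂h/∂y = -0.002886.
|∇h| = √(0.004548² + -0.002886²) = 0.005386

0.0054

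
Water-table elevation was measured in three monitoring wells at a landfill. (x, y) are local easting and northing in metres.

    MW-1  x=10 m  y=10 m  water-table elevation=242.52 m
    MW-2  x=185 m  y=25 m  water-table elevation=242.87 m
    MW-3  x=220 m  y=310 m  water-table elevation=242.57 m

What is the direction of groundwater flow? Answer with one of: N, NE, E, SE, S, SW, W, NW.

With h = a·x + b·y + c and MW-1 as origin, the differences give:
  175·a + 15·b = +0.35
  210·a + 300·b = +0.05
Eliminate b (×300 and ×15, subtract): 49350·a = 104.250 → a = ∂h/∂x = +0.002112
Back-substitute: b = ∂h/∂y = -0.001312.
Flow = −∇h = (-0.002112 east, +0.001312 north), which points northwest.

NW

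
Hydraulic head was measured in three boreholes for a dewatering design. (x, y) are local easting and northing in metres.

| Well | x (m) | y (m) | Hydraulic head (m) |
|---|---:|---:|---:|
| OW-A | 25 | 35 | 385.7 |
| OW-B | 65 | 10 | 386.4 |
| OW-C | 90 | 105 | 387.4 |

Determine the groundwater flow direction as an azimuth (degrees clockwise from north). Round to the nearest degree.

256°

Differences from OW-A: to OW-B (Δx, Δy, Δh) = (40, -25, +0.7); to OW-C = (65, 70, +1.7).
Determinant of the coordinate differences = 40·70 − 65·(-25) = 4425.
∂h/∂x = [(+0.7)·70 − (+1.7)·(-25)] / 4425 = +0.02068
∂h/∂y = [40·(+1.7) − 65·(+0.7)] / 4425 = +0.005085
Flow direction (−∇h) has components (-0.02068 E, -0.005085 N).
Azimuth = atan2(E, N) = atan2(-0.02068, -0.005085) = 256.2° ≈ 256°.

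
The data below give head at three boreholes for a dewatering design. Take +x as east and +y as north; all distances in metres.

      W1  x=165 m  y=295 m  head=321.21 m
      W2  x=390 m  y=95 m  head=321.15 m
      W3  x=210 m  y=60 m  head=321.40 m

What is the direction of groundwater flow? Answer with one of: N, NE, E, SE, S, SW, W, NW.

NE

Differences from W1: to W2 (Δx, Δy, Δh) = (225, -200, -0.06); to W3 = (45, -235, +0.19).
Solve a·Δx + b·Δy = Δh: det = 225·(-235) − 45·(-200) = -43875.
∂h/∂x = [(-0.06)·(-235) − (+0.19)·(-200)] / -43875 = -0.001187
∂h/∂y = [225·(+0.19) − 45·(-0.06)] / -43875 = -0.001036
Flow = −∇h = (+0.001187 east, +0.001036 north), which points northeast.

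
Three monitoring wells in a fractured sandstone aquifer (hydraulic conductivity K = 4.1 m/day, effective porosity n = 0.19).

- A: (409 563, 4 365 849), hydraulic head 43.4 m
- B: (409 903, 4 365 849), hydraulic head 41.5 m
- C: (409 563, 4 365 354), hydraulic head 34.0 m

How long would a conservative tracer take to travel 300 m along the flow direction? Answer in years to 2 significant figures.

∂h/∂x = (41.5 − 43.4) / (409903 − 409563) = -0.005588
∂h/∂y = (34.0 − 43.4) / (4365354 − 4365849) = +0.01899
|∇h| = √(-0.005588² + 0.01899²) = 0.0198
Seepage velocity v = K·i/n = 4.1 × 0.0198 / 0.19 = 0.4273 m/day.
t = 300 / 0.4273 = 702.1 days = 1.92 years.

1.9 years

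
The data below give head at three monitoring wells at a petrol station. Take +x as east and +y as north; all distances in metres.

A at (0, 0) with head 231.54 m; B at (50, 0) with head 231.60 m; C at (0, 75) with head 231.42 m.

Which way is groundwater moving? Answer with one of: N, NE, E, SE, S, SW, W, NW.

NW

∂h/∂x = (231.60 − 231.54) / (50 − 0) = +0.001200
∂h/∂y = (231.42 − 231.54) / (75 − 0) = -0.001600
Flow = −∇h = (-0.001200 east, +0.001600 north), which points northwest.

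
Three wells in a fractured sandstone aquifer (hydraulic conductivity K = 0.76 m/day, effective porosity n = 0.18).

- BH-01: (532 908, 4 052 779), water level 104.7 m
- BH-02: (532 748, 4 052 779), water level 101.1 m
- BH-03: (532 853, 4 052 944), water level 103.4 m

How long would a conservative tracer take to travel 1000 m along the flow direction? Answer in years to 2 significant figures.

With h = a·x + b·y + c and BH-01 as origin, the differences give:
  (-160)·a + 0·b = -3.6
  (-55)·a + 165·b = -1.3
Eliminate b (×165 and ×0, subtract): -26400·a = -594.00 → a = ∂h/∂x = +0.02250
Back-substitute: b = ∂h/∂y = -0.0003788.
|∇h| = √(0.02250² + -0.0003788²) = 0.0225
Seepage velocity v = K·i/n = 0.76 × 0.0225 / 0.18 = 0.095 m/day.
t = 1000 / 0.095 = 1.053e+04 days = 28.8 years.

29 years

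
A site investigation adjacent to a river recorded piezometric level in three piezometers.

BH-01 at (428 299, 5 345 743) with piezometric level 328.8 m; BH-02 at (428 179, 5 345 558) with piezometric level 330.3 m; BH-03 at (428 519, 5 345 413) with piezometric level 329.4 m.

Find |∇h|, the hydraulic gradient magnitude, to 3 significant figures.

With h = a·x + b·y + c and BH-01 as origin, the differences give:
  (-120)·a + (-185)·b = +1.5
  220·a + (-330)·b = +0.6
Eliminate b (×(-330) and ×(-185), subtract): 80300·a = -384.00 → a = ∂h/∂x = -0.004782
Back-substitute: b = ∂h/∂y = -0.005006.
|∇h| = √(-0.004782² + -0.005006²) = 0.006923

0.00692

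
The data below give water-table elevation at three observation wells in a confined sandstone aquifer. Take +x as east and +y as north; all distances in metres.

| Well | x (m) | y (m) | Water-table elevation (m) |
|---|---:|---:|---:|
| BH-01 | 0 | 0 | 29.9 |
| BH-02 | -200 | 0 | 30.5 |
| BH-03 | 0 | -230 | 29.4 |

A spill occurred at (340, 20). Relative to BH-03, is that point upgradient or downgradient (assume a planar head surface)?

∂h/∂x = (30.5 − 29.9) / (-200 − 0) = -0.003000
∂h/∂y = (29.4 − 29.9) / (-230 − 0) = +0.002174
Head at (340, 20) = 29.9 + (-0.003000)·(340) + (+0.002174)·(20) = 28.92 m.
That is lower than the 29.4 m at BH-03, so the point is downgradient.

downgradient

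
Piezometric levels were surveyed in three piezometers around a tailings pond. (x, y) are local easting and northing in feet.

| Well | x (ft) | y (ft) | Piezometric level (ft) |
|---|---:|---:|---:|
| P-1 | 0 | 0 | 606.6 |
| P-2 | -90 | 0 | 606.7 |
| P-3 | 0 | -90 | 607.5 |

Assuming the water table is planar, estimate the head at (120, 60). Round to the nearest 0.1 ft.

∂h/∂x = (606.7 − 606.6) / (-90 − 0) = -0.001111
∂h/∂y = (607.5 − 606.6) / (-90 − 0) = -0.010000
h(120, 60) = 606.6 + (-0.001111)·(120) + (-0.010000)·(60) = 606.6 -0.133 -0.600 = 605.867 ft.

605.9 ft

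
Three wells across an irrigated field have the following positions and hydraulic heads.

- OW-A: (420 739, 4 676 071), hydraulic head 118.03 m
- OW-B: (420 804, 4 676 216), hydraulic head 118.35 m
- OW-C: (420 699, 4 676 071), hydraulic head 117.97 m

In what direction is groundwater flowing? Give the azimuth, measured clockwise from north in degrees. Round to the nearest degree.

224°

With h = a·x + b·y + c and OW-A as origin, the differences give:
  65·a + 145·b = +0.32
  (-40)·a + 0·b = -0.06
Eliminate b (×0 and ×145, subtract): 5800·a = 8.700 → a = ∂h/∂x = +0.001500
Back-substitute: b = ∂h/∂y = +0.001534.
Flow direction (−∇h) has components (-0.001500 E, -0.001534 N).
Azimuth = atan2(E, N) = atan2(-0.001500, -0.001534) = 224.3° ≈ 224°.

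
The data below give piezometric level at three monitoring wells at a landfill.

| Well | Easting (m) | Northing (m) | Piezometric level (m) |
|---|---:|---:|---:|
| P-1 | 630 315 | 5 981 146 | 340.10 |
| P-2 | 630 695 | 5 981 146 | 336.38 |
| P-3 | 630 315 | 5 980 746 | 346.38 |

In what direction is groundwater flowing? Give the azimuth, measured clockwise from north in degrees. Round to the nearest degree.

032°

∂h/∂x = (336.38 − 340.10) / (630695 − 630315) = -0.009789
∂h/∂y = (346.38 − 340.10) / (5980746 − 5981146) = -0.01570
Flow direction (−∇h) has components (+0.009789 E, +0.01570 N).
Azimuth = atan2(E, N) = atan2(+0.009789, +0.01570) = 31.9° ≈ 032°.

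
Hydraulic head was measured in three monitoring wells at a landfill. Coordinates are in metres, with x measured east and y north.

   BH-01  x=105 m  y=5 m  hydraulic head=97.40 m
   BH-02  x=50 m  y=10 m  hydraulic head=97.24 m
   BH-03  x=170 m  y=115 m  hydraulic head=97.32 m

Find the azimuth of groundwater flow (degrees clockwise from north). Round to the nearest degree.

Differences from BH-01: to BH-02 (Δx, Δy, Δh) = (-55, 5, -0.16); to BH-03 = (65, 110, -0.08).
Solve a·Δx + b·Δy = Δh: det = (-55)·110 − 65·5 = -6375.
∂h/∂x = [(-0.16)·110 − (-0.08)·5] / -6375 = +0.002698
∂h/∂y = [(-55)·(-0.08) − 65·(-0.16)] / -6375 = -0.002322
Flow direction (−∇h) has components (-0.002698 E, +0.002322 N).
Azimuth = atan2(E, N) = atan2(-0.002698, +0.002322) = 310.7° ≈ 311°.

311°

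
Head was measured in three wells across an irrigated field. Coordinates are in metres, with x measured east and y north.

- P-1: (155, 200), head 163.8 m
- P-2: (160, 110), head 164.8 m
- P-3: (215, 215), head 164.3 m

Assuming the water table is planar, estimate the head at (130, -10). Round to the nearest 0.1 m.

Three-point gradient (reference P-1): Δ to P-2 = (5, -90, +1.0), Δ to P-3 = (60, 15, +0.5).
∂h/∂x = +0.01096, ∂h/∂y = -0.01050 (det = 5475).
h(130, -10) = 163.8 + (+0.01096)·(-25) + (-0.01050)·(-210) = 163.8 -0.274 +2.205 = 165.732 m.

165.7 m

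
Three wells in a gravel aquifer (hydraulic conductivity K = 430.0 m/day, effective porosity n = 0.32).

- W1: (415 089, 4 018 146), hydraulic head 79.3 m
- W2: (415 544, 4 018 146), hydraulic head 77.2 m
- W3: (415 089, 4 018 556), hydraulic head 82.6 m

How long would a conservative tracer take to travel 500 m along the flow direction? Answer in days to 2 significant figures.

40 days

∂h/∂x = (77.2 − 79.3) / (415544 − 415089) = -0.004615
∂h/∂y = (82.6 − 79.3) / (4018556 − 4018146) = +0.008049
|∇h| = √(-0.004615² + 0.008049²) = 0.009278
Seepage velocity v = K·i/n = 430.0 × 0.009278 / 0.32 = 12.47 m/day.
t = 500 / 12.47 = 40.1 days.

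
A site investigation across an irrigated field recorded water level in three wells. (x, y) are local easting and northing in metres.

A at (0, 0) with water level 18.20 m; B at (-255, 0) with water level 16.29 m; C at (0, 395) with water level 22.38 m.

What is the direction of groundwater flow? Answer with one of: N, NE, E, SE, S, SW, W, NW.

SW

∂h/∂x = (16.29 − 18.20) / (-255 − 0) = +0.007490
∂h/∂y = (22.38 − 18.20) / (395 − 0) = +0.01058
Flow = −∇h = (-0.007490 east, -0.01058 north), which points southwest.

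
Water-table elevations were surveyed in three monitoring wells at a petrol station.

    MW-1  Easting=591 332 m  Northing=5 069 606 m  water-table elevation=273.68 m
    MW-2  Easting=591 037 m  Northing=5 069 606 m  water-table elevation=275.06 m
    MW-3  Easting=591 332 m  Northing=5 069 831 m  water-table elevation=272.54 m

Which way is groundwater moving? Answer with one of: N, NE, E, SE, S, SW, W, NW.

NE

∂h/∂x = (275.06 − 273.68) / (591037 − 591332) = -0.004678
∂h/∂y = (272.54 − 273.68) / (5069831 − 5069606) = -0.005067
Flow = −∇h = (+0.004678 east, +0.005067 north), which points northeast.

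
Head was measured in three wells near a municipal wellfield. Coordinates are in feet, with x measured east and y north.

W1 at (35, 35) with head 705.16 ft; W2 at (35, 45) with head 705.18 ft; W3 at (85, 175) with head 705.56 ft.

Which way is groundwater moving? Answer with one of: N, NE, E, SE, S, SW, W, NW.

Three-point gradient (reference W1): Δ to W2 = (0, 10, +0.02), Δ to W3 = (50, 140, +0.40).
∂h/∂x = +0.002400, ∂h/∂y = +0.002000 (det = -500).
Flow = −∇h = (-0.002400 east, -0.002000 north), which points southwest.

SW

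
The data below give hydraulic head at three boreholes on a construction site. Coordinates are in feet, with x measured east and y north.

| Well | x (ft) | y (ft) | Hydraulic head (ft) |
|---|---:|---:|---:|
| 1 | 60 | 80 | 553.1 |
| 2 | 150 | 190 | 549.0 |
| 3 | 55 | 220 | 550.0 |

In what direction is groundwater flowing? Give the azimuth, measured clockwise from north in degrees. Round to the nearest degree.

Differences from 1: to 2 (Δx, Δy, Δh) = (90, 110, -4.1); to 3 = (-5, 140, -3.1).
Determinant of the coordinate differences = 90·140 − (-5)·110 = 13150.
∂h/∂x = [(-4.1)·140 − (-3.1)·110] / 13150 = -0.01772
∂h/∂y = [90·(-3.1) − (-5)·(-4.1)] / 13150 = -0.02278
Flow direction (−∇h) has components (+0.01772 E, +0.02278 N).
Azimuth = atan2(E, N) = atan2(+0.01772, +0.02278) = 37.9° ≈ 038°.

038°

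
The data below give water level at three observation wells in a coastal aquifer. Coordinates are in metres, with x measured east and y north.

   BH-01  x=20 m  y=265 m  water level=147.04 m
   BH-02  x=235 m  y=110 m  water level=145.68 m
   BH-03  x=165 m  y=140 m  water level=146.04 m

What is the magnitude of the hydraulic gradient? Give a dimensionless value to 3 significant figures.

0.00529

Three-point gradient (reference BH-01): Δ to BH-02 = (215, -155, -1.36), Δ to BH-03 = (145, -125, -1.00).
∂h/∂x = -0.003409, ∂h/∂y = +0.004045 (det = -4400).
|∇h| = √(-0.003409² + 0.004045²) = 0.00529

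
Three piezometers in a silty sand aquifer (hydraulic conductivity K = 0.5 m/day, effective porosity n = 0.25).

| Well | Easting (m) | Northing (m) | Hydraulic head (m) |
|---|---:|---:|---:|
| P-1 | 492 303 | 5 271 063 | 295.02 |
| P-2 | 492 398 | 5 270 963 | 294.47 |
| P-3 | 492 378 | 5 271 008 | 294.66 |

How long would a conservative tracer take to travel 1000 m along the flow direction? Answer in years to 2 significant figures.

340 years

Differences from P-1: to P-2 (Δx, Δy, Δh) = (95, -100, -0.55); to P-3 = (75, -55, -0.36).
Solve a·Δx + b·Δy = Δh: det = 95·(-55) − 75·(-100) = 2275.
∂h/∂x = [(-0.55)·(-55) − (-0.36)·(-100)] / 2275 = -0.002527
∂h/∂y = [95·(-0.36) − 75·(-0.55)] / 2275 = +0.003099
|∇h| = √(-0.002527² + 0.003099²) = 0.003999
Seepage velocity v = K·i/n = 0.5 × 0.003999 / 0.25 = 0.007998 m/day.
t = 1000 / 0.007998 = 1.25e+05 days = 342 years.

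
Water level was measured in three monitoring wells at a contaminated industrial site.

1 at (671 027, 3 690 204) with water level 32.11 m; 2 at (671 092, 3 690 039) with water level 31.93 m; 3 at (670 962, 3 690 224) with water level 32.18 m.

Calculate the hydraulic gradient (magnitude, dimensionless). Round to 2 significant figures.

Taking 1 as reference: 2−1 = (65, -165, -0.18); 3−1 = (-65, 20, +0.07).
Solve a·Δx + b·Δy = Δh: det = 65·20 − (-65)·(-165) = -9425.
∂h/∂x = [(-0.18)·20 − (+0.07)·(-165)] / -9425 = -0.0008435
∂h/∂y = [65·(+0.07) − (-65)·(-0.18)] / -9425 = +0.0007586
|∇h| = √(-0.0008435² + 0.0007586²) = 0.001134

0.0011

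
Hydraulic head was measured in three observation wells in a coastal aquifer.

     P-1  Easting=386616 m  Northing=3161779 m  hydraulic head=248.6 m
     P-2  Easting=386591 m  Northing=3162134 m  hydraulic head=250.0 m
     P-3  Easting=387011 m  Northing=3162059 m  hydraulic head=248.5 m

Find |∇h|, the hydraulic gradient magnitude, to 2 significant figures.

Taking P-1 as reference: P-2−P-1 = (-25, 355, +1.4); P-3−P-1 = (395, 280, -0.1).
Solve a·Δx + b·Δy = Δh: det = (-25)·280 − 395·355 = -147225.
∂h/∂x = [(+1.4)·280 − (-0.1)·355] / -147225 = -0.002904
∂h/∂y = [(-25)·(-0.1) − 395·(+1.4)] / -147225 = +0.003739
|∇h| = √(-0.002904² + 0.003739²) = 0.004734

0.0047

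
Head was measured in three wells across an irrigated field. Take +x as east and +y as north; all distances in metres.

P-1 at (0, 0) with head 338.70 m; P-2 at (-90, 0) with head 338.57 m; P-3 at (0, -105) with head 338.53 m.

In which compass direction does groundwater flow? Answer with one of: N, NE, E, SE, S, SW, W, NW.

∂h/∂x = (338.57 − 338.70) / (-90 − 0) = +0.001444
∂h/∂y = (338.53 − 338.70) / (-105 − 0) = +0.001619
Flow = −∇h = (-0.001444 east, -0.001619 north), which points southwest.

SW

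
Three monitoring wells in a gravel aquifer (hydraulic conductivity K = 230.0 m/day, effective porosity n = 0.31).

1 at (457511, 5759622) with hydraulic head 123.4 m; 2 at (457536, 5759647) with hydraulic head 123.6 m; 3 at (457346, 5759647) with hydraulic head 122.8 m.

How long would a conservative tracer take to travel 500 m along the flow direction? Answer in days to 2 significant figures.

With h = a·x + b·y + c and 1 as origin, the differences give:
  25·a + 25·b = +0.2
  (-165)·a + 25·b = -0.6
Eliminate b (×25 and ×25, subtract): 4750·a = 20.00 → a = ∂h/∂x = +0.004211
Back-substitute: b = ∂h/∂y = +0.003789.
|∇h| = √(0.004211² + 0.003789²) = 0.005665
Seepage velocity v = K·i/n = 230.0 × 0.005665 / 0.31 = 4.203 m/day.
t = 500 / 4.203 = 119 days.

120 days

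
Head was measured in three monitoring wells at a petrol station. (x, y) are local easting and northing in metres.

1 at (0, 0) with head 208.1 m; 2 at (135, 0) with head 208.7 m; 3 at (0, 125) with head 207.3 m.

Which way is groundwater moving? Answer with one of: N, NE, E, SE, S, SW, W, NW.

∂h/∂x = (208.7 − 208.1) / (135 − 0) = +0.004444
∂h/∂y = (207.3 − 208.1) / (125 − 0) = -0.006400
Flow = −∇h = (-0.004444 east, +0.006400 north), which points northwest.

NW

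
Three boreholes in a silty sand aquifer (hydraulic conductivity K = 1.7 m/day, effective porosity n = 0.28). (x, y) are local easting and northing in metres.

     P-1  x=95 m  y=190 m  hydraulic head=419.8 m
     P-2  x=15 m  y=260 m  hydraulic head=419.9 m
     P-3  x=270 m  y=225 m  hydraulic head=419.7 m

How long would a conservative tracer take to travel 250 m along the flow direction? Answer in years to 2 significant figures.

120 years

With h = a·x + b·y + c and P-1 as origin, the differences give:
  (-80)·a + 70·b = +0.1
  175·a + 35·b = -0.1
Eliminate b (×35 and ×70, subtract): -15050·a = 10.50 → a = ∂h/∂x = -0.0006977
Back-substitute: b = ∂h/∂y = +0.0006312.
|∇h| = √(-0.0006977² + 0.0006312²) = 0.0009409
Seepage velocity v = K·i/n = 1.7 × 0.0009409 / 0.28 = 0.005713 m/day.
t = 250 / 0.005713 = 4.376e+04 days = 120 years.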